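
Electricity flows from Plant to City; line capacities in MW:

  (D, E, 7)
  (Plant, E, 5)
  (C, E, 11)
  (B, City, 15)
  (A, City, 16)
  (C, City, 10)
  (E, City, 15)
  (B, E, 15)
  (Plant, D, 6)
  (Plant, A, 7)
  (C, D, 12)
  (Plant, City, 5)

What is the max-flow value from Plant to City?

23

Augment Plant→City: bottleneck 5, flow now 5.
Augment Plant→A→City: bottleneck 7, flow now 12.
Augment Plant→E→City: bottleneck 5, flow now 17.
Augment Plant→D→E→City: bottleneck 6, flow now 23.
No augmenting path remains; maximum flow = 23.
In the residual graph, reachable from Plant: {Plant}.
Min-cut edges: Plant→A (7), Plant→D (6), Plant→E (5), Plant→City (5); capacity 7 + 6 + 5 + 5 = 23.
This cut is saturated, so no flow can exceed 23.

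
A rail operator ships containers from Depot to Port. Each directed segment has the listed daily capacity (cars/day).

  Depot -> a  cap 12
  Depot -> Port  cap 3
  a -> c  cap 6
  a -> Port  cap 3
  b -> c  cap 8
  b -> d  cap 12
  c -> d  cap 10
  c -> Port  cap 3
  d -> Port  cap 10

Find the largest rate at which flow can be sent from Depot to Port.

Augment Depot→Port: bottleneck 3, flow now 3.
Augment Depot→a→Port: bottleneck 3, flow now 6.
Augment Depot→a→c→Port: bottleneck 3, flow now 9.
Augment Depot→a→c→d→Port: bottleneck 3, flow now 12.
No augmenting path remains; maximum flow = 12.
In the residual graph, reachable from Depot: {Depot, a}.
Min-cut edges: Depot→Port (3), a→c (6), a→Port (3); capacity 3 + 6 + 3 = 12.
This cut is saturated, so no flow can exceed 12.

12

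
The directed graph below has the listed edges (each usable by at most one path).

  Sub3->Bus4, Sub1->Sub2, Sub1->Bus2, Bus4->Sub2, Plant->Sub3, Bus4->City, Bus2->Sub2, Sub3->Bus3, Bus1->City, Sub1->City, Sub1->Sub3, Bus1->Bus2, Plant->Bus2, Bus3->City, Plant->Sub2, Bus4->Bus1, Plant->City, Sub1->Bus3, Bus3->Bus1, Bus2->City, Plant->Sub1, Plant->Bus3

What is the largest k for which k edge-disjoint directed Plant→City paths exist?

5

Assign every edge capacity 1; by Menger, the answer equals the max flow.
Path Plant→City (+1); total 1.
Path Plant→Sub1→City (+1); total 2.
Path Plant→Bus2→City (+1); total 3.
Path Plant→Bus3→City (+1); total 4.
Path Plant→Sub3→Bus4→City (+1); total 5.
No residual Plant→City path; max flow = 5.
Certifying cut of size 5: {Plant→Bus2, Plant→Bus3, Plant→City, Plant→Sub1, Plant→Sub3}.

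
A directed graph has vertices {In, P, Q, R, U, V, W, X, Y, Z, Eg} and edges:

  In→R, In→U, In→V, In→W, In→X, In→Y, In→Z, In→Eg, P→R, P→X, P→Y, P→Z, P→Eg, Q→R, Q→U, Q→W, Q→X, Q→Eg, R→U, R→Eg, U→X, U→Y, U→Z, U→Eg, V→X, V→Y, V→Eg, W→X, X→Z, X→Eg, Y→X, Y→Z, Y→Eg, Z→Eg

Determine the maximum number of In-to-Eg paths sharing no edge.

Assign every edge capacity 1; by Menger, the answer equals the max flow.
Path In→Eg (+1); total 1.
Path In→R→Eg (+1); total 2.
Path In→U→Eg (+1); total 3.
Path In→V→Eg (+1); total 4.
Path In→X→Eg (+1); total 5.
Path In→Y→Eg (+1); total 6.
Path In→Z→Eg (+1); total 7.
No residual In→Eg path; max flow = 7.
Certifying cut of size 7: {In→Eg, In→R, In→U, In→V, In→Y, X→Eg, Z→Eg}.

7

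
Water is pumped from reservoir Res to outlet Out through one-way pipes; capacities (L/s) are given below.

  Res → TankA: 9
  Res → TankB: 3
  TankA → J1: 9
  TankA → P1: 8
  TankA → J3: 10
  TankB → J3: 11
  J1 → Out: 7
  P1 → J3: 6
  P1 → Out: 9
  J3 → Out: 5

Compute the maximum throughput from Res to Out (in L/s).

12

Augment Res→TankA→J1→Out: bottleneck 7, flow now 7.
Augment Res→TankA→P1→Out: bottleneck 2, flow now 9.
Augment Res→TankB→J3→Out: bottleneck 3, flow now 12.
No augmenting path remains; maximum flow = 12.
In the residual graph, reachable from Res: {Res}.
Min-cut edges: Res→TankA (9), Res→TankB (3); capacity 9 + 3 = 12.
This cut is saturated, so no flow can exceed 12.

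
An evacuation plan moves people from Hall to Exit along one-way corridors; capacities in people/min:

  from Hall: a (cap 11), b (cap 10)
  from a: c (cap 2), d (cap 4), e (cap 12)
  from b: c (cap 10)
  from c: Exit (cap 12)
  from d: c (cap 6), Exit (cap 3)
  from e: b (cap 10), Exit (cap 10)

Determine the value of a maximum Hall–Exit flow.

Augment Hall→a→c→Exit: bottleneck 2, flow now 2.
Augment Hall→a→d→Exit: bottleneck 3, flow now 5.
Augment Hall→a→e→Exit: bottleneck 6, flow now 11.
Augment Hall→b→c→Exit: bottleneck 10, flow now 21.
No augmenting path remains; maximum flow = 21.
In the residual graph, reachable from Hall: {Hall}.
Min-cut edges: Hall→a (11), Hall→b (10); capacity 11 + 10 = 21.
This cut is saturated, so no flow can exceed 21.

21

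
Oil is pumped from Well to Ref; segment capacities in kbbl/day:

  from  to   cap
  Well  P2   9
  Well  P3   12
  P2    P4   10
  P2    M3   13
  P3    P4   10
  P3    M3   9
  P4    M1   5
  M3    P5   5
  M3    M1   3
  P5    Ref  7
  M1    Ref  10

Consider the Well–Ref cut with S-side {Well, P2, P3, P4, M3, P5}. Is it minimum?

Given cut capacity: 5 + 3 + 7 = 15.
Augment Well→P2→P4→M1→Ref: bottleneck 5, flow now 5.
Augment Well→P2→M3→P5→Ref: bottleneck 4, flow now 9.
Augment Well→P3→M3→P5→Ref: bottleneck 1, flow now 10.
Augment Well→P3→M3→M1→Ref: bottleneck 3, flow now 13.
No augmenting path remains; maximum flow = 13.
In the residual graph, reachable from Well: {Well, P2, P3, P4, M3}.
Min-cut edges: P4→M1 (5), M3→P5 (5), M3→M1 (3); capacity 5 + 5 + 3 = 13.
Cut capacity 15 exceeds the max flow 13, so it is not minimum.

No — its capacity is 15, but the minimum cut has capacity 13.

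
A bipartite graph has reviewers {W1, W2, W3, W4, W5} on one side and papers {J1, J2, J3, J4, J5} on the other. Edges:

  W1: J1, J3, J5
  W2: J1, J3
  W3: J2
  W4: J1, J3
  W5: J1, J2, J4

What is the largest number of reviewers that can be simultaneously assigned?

5

Unit-capacity flow: source→left, listed edges, right→sink; max matching = max flow.
Augmenting path W1→J1 (+1); matched 1.
Augmenting path W2→J3 (+1); matched 2.
Augmenting path W3→J2 (+1); matched 3.
Augmenting path W5→J4 (+1); matched 4.
Augmenting path W4→J1→W1→J5 (+1); matched 5.
No augmenting path remains; maximum matching = 5.
König certificate: {W1, W2, W3, W4, W5} is a vertex cover of size 5 (every listed pair touches it), so no matching can be larger.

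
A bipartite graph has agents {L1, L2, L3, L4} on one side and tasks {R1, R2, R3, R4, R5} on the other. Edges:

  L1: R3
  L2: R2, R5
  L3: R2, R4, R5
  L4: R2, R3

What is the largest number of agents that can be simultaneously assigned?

Unit-capacity flow: source→left, listed edges, right→sink; max matching = max flow.
Augmenting path L1→R3 (+1); matched 1.
Augmenting path L2→R2 (+1); matched 2.
Augmenting path L3→R4 (+1); matched 3.
Augmenting path L4→R2→L2→R5 (+1); matched 4.
No augmenting path remains; maximum matching = 4.
König certificate: {L1, L2, L3, L4} is a vertex cover of size 4 (every listed pair touches it), so no matching can be larger.

4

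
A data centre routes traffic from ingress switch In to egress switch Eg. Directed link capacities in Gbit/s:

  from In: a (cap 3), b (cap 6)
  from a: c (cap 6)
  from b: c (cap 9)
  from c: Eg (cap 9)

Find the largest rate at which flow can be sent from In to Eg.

9

Augment In→a→c→Eg: bottleneck 3, flow now 3.
Augment In→b→c→Eg: bottleneck 6, flow now 9.
No augmenting path remains; maximum flow = 9.
In the residual graph, reachable from In: {In}.
Min-cut edges: In→a (3), In→b (6); capacity 3 + 6 = 9.
This cut is saturated, so no flow can exceed 9.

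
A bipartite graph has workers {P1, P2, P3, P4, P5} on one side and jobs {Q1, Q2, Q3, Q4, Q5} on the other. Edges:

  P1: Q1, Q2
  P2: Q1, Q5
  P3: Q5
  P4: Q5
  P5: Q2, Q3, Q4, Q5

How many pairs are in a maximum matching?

Unit-capacity flow: source→left, listed edges, right→sink; max matching = max flow.
Augmenting path P1→Q1 (+1); matched 1.
Augmenting path P2→Q5 (+1); matched 2.
Augmenting path P5→Q2 (+1); matched 3.
Augmenting path P3→Q5→P2→Q1→P1→Q2→P5→Q3 (+1); matched 4.
No augmenting path remains; maximum matching = 4.
König certificate: {P1, P2, P5, Q5} is a vertex cover of size 4 (every listed pair touches it), so no matching can be larger.

4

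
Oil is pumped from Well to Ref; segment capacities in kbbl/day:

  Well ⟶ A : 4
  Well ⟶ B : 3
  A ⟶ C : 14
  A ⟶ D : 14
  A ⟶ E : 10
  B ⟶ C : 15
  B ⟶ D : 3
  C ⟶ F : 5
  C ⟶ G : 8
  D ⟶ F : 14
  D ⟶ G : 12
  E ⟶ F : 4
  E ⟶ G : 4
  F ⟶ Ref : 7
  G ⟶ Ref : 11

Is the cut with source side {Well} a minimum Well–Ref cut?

Given cut capacity: 4 + 3 = 7.
Augment Well→A→C→F→Ref: bottleneck 4, flow now 4.
Augment Well→B→C→F→Ref: bottleneck 1, flow now 5.
Augment Well→B→C→G→Ref: bottleneck 2, flow now 7.
No augmenting path remains; maximum flow = 7.
Cut capacity 7 equals the max flow, so it is a minimum cut.

Yes — it is a minimum cut (capacity 7).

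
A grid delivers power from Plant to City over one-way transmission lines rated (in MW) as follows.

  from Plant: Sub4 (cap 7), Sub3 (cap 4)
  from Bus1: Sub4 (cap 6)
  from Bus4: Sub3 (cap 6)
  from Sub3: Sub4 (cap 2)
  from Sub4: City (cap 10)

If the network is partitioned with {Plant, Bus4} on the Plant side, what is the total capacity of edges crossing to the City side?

Edges leaving {Plant, Bus4}: Plant→Sub3 (4), Plant→Sub4 (7), Bus4→Sub3 (6).
Cut capacity = 4 + 7 + 6 = 17.

17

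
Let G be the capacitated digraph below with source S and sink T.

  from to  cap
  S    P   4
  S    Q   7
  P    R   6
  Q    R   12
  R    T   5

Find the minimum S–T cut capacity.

Augment S→P→R→T: bottleneck 4, flow now 4.
Augment S→Q→R→T: bottleneck 1, flow now 5.
No augmenting path remains; maximum flow = 5.
By max-flow min-cut, the minimum cut capacity equals the max flow.
In the residual graph, reachable from S: {S, P, Q, R}.
Min-cut edges: R→T (5); capacity 5 = 5.

5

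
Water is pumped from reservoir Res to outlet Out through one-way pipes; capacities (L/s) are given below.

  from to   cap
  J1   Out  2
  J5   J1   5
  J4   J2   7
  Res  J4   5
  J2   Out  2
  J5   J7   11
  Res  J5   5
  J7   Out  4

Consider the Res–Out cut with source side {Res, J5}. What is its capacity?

21

Edges leaving {Res, J5}: Res→J4 (5), J5→J1 (5), J5→J7 (11).
Cut capacity = 5 + 5 + 11 = 21.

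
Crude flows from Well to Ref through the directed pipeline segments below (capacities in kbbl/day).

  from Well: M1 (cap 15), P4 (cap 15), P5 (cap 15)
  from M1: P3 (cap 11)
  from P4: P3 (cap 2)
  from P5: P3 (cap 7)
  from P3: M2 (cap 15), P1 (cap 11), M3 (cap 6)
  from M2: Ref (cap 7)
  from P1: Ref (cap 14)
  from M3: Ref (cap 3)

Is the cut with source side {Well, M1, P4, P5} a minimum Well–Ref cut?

Given cut capacity: 11 + 2 + 7 = 20.
Augment Well→M1→P3→M2→Ref: bottleneck 7, flow now 7.
Augment Well→M1→P3→P1→Ref: bottleneck 4, flow now 11.
Augment Well→P4→P3→P1→Ref: bottleneck 2, flow now 13.
Augment Well→P5→P3→P1→Ref: bottleneck 5, flow now 18.
Augment Well→P5→P3→M3→Ref: bottleneck 2, flow now 20.
No augmenting path remains; maximum flow = 20.
Cut capacity 20 equals the max flow, so it is a minimum cut.

Yes — it is a minimum cut (capacity 20).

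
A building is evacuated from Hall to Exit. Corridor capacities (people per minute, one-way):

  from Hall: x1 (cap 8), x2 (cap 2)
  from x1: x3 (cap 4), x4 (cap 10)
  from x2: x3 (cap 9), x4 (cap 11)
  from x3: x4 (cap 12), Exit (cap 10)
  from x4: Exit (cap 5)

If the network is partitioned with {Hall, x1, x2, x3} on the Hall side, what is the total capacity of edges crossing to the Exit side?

43

Edges leaving {Hall, x1, x2, x3}: x1→x4 (10), x2→x4 (11), x3→x4 (12), x3→Exit (10).
Cut capacity = 10 + 11 + 12 + 10 = 43.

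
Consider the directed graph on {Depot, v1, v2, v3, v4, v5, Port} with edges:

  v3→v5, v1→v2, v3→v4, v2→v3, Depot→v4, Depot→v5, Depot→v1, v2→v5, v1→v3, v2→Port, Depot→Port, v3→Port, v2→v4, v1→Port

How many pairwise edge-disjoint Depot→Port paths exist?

Assign every edge capacity 1; by Menger, the answer equals the max flow.
Path Depot→Port (+1); total 1.
Path Depot→v1→Port (+1); total 2.
No residual Depot→Port path; max flow = 2.
Certifying cut of size 2: {Depot→Port, Depot→v1}.

2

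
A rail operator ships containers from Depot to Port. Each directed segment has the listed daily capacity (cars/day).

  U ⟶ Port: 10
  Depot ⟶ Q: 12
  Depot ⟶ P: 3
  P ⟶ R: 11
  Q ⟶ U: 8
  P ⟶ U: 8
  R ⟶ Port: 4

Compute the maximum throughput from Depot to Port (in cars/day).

Augment Depot→P→R→Port: bottleneck 3, flow now 3.
Augment Depot→Q→U→Port: bottleneck 8, flow now 11.
No augmenting path remains; maximum flow = 11.
In the residual graph, reachable from Depot: {Depot, Q}.
Min-cut edges: Depot→P (3), Q→U (8); capacity 3 + 8 = 11.
This cut is saturated, so no flow can exceed 11.

11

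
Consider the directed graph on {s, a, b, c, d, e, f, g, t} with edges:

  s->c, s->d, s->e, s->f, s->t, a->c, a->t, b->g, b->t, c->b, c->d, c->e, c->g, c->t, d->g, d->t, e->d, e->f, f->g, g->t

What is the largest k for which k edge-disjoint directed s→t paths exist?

Assign every edge capacity 1; by Menger, the answer equals the max flow.
Path s→t (+1); total 1.
Path s→c→t (+1); total 2.
Path s→d→t (+1); total 3.
Path s→f→g→t (+1); total 4.
No residual s→t path; max flow = 4.
Certifying cut of size 4: {d→t, g→t, s→c, s→t}.

4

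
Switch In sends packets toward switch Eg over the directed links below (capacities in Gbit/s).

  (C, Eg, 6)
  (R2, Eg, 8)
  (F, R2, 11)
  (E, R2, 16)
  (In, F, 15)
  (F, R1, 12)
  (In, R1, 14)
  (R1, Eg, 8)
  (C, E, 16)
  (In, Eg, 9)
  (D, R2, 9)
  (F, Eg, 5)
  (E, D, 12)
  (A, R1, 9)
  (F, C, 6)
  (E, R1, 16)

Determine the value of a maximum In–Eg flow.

32

Augment In→Eg: bottleneck 9, flow now 9.
Augment In→F→Eg: bottleneck 5, flow now 14.
Augment In→R1→Eg: bottleneck 8, flow now 22.
Augment In→F→C→Eg: bottleneck 6, flow now 28.
Augment In→F→R2→Eg: bottleneck 4, flow now 32.
No augmenting path remains; maximum flow = 32.
In the residual graph, reachable from In: {In, R1}.
Min-cut edges: In→F (15), In→Eg (9), R1→Eg (8); capacity 15 + 9 + 8 = 32.
This cut is saturated, so no flow can exceed 32.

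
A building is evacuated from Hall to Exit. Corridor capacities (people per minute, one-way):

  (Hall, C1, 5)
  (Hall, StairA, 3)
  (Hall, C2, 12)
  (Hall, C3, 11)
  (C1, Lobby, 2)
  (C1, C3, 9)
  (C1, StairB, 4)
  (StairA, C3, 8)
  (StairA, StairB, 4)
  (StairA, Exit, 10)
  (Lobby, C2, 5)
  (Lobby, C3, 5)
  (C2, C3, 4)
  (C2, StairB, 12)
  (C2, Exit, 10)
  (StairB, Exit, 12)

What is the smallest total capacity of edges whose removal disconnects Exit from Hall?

Augment Hall→StairA→Exit: bottleneck 3, flow now 3.
Augment Hall→C2→Exit: bottleneck 10, flow now 13.
Augment Hall→C1→StairB→Exit: bottleneck 4, flow now 17.
Augment Hall→C2→StairB→Exit: bottleneck 2, flow now 19.
Augment Hall→C1→Lobby→C2→StairB→Exit: bottleneck 1, flow now 20.
No augmenting path remains; maximum flow = 20.
By max-flow min-cut, the minimum cut capacity equals the max flow.
In the residual graph, reachable from Hall: {Hall, C3}.
Min-cut edges: Hall→C1 (5), Hall→StairA (3), Hall→C2 (12); capacity 5 + 3 + 12 = 20.

20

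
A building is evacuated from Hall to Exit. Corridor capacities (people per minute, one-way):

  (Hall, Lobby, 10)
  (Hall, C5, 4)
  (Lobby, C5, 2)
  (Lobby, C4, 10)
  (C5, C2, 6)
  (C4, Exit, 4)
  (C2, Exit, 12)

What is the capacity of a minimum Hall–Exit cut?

Augment Hall→Lobby→C4→Exit: bottleneck 4, flow now 4.
Augment Hall→C5→C2→Exit: bottleneck 4, flow now 8.
Augment Hall→Lobby→C5→C2→Exit: bottleneck 2, flow now 10.
No augmenting path remains; maximum flow = 10.
By max-flow min-cut, the minimum cut capacity equals the max flow.
In the residual graph, reachable from Hall: {Hall, Lobby, C4}.
Min-cut edges: Hall→C5 (4), Lobby→C5 (2), C4→Exit (4); capacity 4 + 2 + 4 = 10.

10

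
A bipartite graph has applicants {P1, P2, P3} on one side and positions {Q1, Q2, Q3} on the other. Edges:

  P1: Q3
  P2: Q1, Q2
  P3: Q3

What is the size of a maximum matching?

2

Unit-capacity flow: source→left, listed edges, right→sink; max matching = max flow.
Augmenting path P1→Q3 (+1); matched 1.
Augmenting path P2→Q1 (+1); matched 2.
No augmenting path remains; maximum matching = 2.
König certificate: {P2, Q3} is a vertex cover of size 2 (every listed pair touches it), so no matching can be larger.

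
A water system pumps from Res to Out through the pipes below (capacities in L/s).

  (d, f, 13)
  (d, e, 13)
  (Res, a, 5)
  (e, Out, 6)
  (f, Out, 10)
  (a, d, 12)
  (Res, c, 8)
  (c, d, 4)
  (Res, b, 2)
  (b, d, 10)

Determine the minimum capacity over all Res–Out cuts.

Augment Res→a→d→e→Out: bottleneck 5, flow now 5.
Augment Res→b→d→e→Out: bottleneck 1, flow now 6.
Augment Res→b→d→f→Out: bottleneck 1, flow now 7.
Augment Res→c→d→f→Out: bottleneck 4, flow now 11.
No augmenting path remains; maximum flow = 11.
By max-flow min-cut, the minimum cut capacity equals the max flow.
In the residual graph, reachable from Res: {Res, c}.
Min-cut edges: Res→a (5), Res→b (2), c→d (4); capacity 5 + 2 + 4 = 11.

11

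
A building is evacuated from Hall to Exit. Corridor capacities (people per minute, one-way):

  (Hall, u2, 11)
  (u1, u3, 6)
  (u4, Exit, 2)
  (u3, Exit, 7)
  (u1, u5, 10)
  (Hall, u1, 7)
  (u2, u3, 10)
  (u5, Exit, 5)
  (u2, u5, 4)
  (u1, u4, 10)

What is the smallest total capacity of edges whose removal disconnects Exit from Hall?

14

Augment Hall→u1→u3→Exit: bottleneck 6, flow now 6.
Augment Hall→u1→u4→Exit: bottleneck 1, flow now 7.
Augment Hall→u2→u3→Exit: bottleneck 1, flow now 8.
Augment Hall→u2→u5→Exit: bottleneck 4, flow now 12.
Augment Hall→u2→u3→u1→u4→Exit: bottleneck 1, flow now 13. (uses reverse residual edge)
Augment Hall→u2→u3→u1→u5→Exit: bottleneck 1, flow now 14. (uses reverse residual edge)
No augmenting path remains; maximum flow = 14.
By max-flow min-cut, the minimum cut capacity equals the max flow.
In the residual graph, reachable from Hall: {Hall, u1, u2, u3, u4, u5}.
Min-cut edges: u3→Exit (7), u4→Exit (2), u5→Exit (5); capacity 7 + 2 + 5 = 14.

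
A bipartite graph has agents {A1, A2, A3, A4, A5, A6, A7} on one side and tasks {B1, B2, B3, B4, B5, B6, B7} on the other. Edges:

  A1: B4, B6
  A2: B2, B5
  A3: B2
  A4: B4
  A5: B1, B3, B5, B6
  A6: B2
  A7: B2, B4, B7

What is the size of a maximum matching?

Unit-capacity flow: source→left, listed edges, right→sink; max matching = max flow.
Augmenting path A1→B4 (+1); matched 1.
Augmenting path A2→B2 (+1); matched 2.
Augmenting path A5→B1 (+1); matched 3.
Augmenting path A7→B7 (+1); matched 4.
Augmenting path A3→B2→A2→B5 (+1); matched 5.
Augmenting path A4→B4→A1→B6 (+1); matched 6.
No augmenting path remains; maximum matching = 6.
König certificate: {A1, A2, A4, A5, A7, B2} is a vertex cover of size 6 (every listed pair touches it), so no matching can be larger.

6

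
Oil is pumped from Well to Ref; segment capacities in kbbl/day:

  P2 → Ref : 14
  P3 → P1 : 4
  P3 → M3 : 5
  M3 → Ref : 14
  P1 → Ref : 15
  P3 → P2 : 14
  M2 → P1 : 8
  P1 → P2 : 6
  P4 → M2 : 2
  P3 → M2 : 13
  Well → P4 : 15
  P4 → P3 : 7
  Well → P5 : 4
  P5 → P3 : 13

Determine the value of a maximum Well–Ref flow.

Augment Well→P4→P3→M3→Ref: bottleneck 5, flow now 5.
Augment Well→P4→P3→P1→Ref: bottleneck 2, flow now 7.
Augment Well→P4→M2→P1→Ref: bottleneck 2, flow now 9.
Augment Well→P5→P3→P1→Ref: bottleneck 2, flow now 11.
Augment Well→P5→P3→P2→Ref: bottleneck 2, flow now 13.
No augmenting path remains; maximum flow = 13.
In the residual graph, reachable from Well: {Well, P4}.
Min-cut edges: Well→P5 (4), P4→P3 (7), P4→M2 (2); capacity 4 + 7 + 2 = 13.
This cut is saturated, so no flow can exceed 13.

13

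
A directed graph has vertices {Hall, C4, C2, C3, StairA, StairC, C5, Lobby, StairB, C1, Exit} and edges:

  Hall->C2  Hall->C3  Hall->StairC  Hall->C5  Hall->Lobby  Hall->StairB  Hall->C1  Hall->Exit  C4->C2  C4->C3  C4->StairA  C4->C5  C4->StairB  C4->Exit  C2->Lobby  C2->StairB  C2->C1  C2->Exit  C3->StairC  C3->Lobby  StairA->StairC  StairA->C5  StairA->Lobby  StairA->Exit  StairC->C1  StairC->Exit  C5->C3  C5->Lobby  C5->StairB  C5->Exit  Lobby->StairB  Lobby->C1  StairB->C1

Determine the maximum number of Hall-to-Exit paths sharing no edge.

Assign every edge capacity 1; by Menger, the answer equals the max flow.
Path Hall→Exit (+1); total 1.
Path Hall→C2→Exit (+1); total 2.
Path Hall→StairC→Exit (+1); total 3.
Path Hall→C5→Exit (+1); total 4.
No residual Hall→Exit path; max flow = 4.
Certifying cut of size 4: {Hall→C2, Hall→C5, Hall→Exit, StairC→Exit}.

4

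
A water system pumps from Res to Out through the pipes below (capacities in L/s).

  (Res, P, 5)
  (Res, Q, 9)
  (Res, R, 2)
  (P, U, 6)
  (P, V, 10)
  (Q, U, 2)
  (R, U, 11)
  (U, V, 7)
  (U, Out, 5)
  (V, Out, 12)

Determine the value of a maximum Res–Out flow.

9

Augment Res→P→U→Out: bottleneck 5, flow now 5.
Augment Res→Q→U→V→Out: bottleneck 2, flow now 7.
Augment Res→R→U→V→Out: bottleneck 2, flow now 9.
No augmenting path remains; maximum flow = 9.
In the residual graph, reachable from Res: {Res, Q}.
Min-cut edges: Res→P (5), Res→R (2), Q→U (2); capacity 5 + 2 + 2 = 9.
This cut is saturated, so no flow can exceed 9.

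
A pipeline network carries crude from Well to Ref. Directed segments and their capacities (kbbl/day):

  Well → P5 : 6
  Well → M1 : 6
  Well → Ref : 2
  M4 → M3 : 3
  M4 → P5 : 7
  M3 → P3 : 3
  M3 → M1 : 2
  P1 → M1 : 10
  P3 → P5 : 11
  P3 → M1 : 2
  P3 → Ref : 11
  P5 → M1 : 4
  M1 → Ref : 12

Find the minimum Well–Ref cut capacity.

12

Augment Well→Ref: bottleneck 2, flow now 2.
Augment Well→M1→Ref: bottleneck 6, flow now 8.
Augment Well→P5→M1→Ref: bottleneck 4, flow now 12.
No augmenting path remains; maximum flow = 12.
By max-flow min-cut, the minimum cut capacity equals the max flow.
In the residual graph, reachable from Well: {Well, P5}.
Min-cut edges: Well→M1 (6), Well→Ref (2), P5→M1 (4); capacity 6 + 2 + 4 = 12.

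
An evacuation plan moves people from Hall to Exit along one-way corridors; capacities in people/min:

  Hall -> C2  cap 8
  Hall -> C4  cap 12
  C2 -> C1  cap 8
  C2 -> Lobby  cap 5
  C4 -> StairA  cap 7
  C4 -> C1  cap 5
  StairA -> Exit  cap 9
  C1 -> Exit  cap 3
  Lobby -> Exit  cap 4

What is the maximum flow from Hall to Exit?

Augment Hall→C2→C1→Exit: bottleneck 3, flow now 3.
Augment Hall→C2→Lobby→Exit: bottleneck 4, flow now 7.
Augment Hall→C4→StairA→Exit: bottleneck 7, flow now 14.
No augmenting path remains; maximum flow = 14.
In the residual graph, reachable from Hall: {Hall, C2, C4, C1, Lobby}.
Min-cut edges: C4→StairA (7), C1→Exit (3), Lobby→Exit (4); capacity 7 + 3 + 4 = 14.
This cut is saturated, so no flow can exceed 14.

14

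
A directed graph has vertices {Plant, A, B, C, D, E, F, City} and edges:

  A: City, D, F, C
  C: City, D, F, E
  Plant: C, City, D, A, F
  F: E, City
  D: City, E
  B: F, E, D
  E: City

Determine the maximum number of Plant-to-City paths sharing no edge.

Assign every edge capacity 1; by Menger, the answer equals the max flow.
Path Plant→City (+1); total 1.
Path Plant→A→City (+1); total 2.
Path Plant→C→City (+1); total 3.
Path Plant→D→City (+1); total 4.
Path Plant→F→City (+1); total 5.
No residual Plant→City path; max flow = 5.
Certifying cut of size 5: {Plant→A, Plant→C, Plant→City, Plant→D, Plant→F}.

5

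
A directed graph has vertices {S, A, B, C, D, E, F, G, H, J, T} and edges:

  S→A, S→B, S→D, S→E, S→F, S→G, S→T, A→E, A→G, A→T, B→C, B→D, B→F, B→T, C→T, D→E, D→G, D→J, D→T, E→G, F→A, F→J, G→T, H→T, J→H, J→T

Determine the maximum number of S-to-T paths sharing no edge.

Assign every edge capacity 1; by Menger, the answer equals the max flow.
Path S→T (+1); total 1.
Path S→A→T (+1); total 2.
Path S→B→T (+1); total 3.
Path S→D→T (+1); total 4.
Path S→G→T (+1); total 5.
Path S→F→J→T (+1); total 6.
No residual S→T path; max flow = 6.
Certifying cut of size 6: {G→T, S→A, S→B, S→D, S→F, S→T}.

6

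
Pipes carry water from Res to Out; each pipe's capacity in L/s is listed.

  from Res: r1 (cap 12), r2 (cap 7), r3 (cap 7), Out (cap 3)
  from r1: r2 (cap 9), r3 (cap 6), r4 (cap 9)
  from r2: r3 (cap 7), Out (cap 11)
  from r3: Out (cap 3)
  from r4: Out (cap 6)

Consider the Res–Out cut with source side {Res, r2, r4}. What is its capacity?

Edges leaving {Res, r2, r4}: Res→r1 (12), Res→r3 (7), Res→Out (3), r2→r3 (7), r2→Out (11), r4→Out (6).
Cut capacity = 12 + 7 + 3 + 7 + 11 + 6 = 46.

46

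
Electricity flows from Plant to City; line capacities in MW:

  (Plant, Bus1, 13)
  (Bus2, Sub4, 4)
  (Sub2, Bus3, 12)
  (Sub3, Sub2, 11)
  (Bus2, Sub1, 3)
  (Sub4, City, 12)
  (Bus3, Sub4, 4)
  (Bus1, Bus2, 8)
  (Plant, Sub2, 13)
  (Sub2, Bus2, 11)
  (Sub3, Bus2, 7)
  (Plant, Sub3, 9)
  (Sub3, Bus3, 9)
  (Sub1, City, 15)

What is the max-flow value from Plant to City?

11

Augment Plant→Sub3→Bus3→Sub4→City: bottleneck 4, flow now 4.
Augment Plant→Sub3→Bus2→Sub1→City: bottleneck 3, flow now 7.
Augment Plant→Sub3→Bus2→Sub4→City: bottleneck 2, flow now 9.
Augment Plant→Sub2→Bus2→Sub4→City: bottleneck 2, flow now 11.
No augmenting path remains; maximum flow = 11.
In the residual graph, reachable from Plant: {Plant, Sub3, Sub2, Bus1, Bus3, Bus2}.
Min-cut edges: Bus3→Sub4 (4), Bus2→Sub1 (3), Bus2→Sub4 (4); capacity 4 + 3 + 4 = 11.
This cut is saturated, so no flow can exceed 11.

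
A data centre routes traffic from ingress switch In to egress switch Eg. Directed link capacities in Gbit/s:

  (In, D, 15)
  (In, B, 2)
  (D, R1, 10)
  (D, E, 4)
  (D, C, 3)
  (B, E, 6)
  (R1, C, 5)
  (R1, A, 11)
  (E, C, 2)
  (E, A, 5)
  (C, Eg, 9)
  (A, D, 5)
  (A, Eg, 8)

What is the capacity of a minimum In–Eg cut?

Augment In→D→C→Eg: bottleneck 3, flow now 3.
Augment In→D→R1→C→Eg: bottleneck 5, flow now 8.
Augment In→D→R1→A→Eg: bottleneck 5, flow now 13.
Augment In→D→E→C→Eg: bottleneck 1, flow now 14.
Augment In→D→E→A→Eg: bottleneck 1, flow now 15.
Augment In→B→E→A→Eg: bottleneck 2, flow now 17.
No augmenting path remains; maximum flow = 17.
By max-flow min-cut, the minimum cut capacity equals the max flow.
In the residual graph, reachable from In: {In}.
Min-cut edges: In→D (15), In→B (2); capacity 15 + 2 = 17.

17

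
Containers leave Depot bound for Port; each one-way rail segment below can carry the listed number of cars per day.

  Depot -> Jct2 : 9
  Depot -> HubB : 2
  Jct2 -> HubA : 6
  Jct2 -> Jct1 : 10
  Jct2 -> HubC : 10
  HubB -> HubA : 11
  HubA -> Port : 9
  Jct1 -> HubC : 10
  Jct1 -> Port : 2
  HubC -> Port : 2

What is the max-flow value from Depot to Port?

11

Augment Depot→Jct2→HubA→Port: bottleneck 6, flow now 6.
Augment Depot→Jct2→Jct1→Port: bottleneck 2, flow now 8.
Augment Depot→Jct2→HubC→Port: bottleneck 1, flow now 9.
Augment Depot→HubB→HubA→Port: bottleneck 2, flow now 11.
No augmenting path remains; maximum flow = 11.
In the residual graph, reachable from Depot: {Depot}.
Min-cut edges: Depot→Jct2 (9), Depot→HubB (2); capacity 9 + 2 = 11.
This cut is saturated, so no flow can exceed 11.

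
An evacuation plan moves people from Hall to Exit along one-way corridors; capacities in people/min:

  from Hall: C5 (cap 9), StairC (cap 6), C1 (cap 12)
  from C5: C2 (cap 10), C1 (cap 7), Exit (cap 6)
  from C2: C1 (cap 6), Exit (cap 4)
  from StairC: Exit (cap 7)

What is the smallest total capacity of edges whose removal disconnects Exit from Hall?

Augment Hall→C5→Exit: bottleneck 6, flow now 6.
Augment Hall→StairC→Exit: bottleneck 6, flow now 12.
Augment Hall→C5→C2→Exit: bottleneck 3, flow now 15.
No augmenting path remains; maximum flow = 15.
By max-flow min-cut, the minimum cut capacity equals the max flow.
In the residual graph, reachable from Hall: {Hall, C1}.
Min-cut edges: Hall→C5 (9), Hall→StairC (6); capacity 9 + 6 = 15.

15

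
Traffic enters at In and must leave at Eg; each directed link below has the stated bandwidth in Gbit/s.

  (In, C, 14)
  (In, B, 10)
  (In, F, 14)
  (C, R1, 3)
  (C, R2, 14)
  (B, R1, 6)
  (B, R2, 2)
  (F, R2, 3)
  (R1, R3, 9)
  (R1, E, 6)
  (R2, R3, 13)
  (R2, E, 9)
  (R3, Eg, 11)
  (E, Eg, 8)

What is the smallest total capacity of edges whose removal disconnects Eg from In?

Augment In→C→R1→R3→Eg: bottleneck 3, flow now 3.
Augment In→C→R2→R3→Eg: bottleneck 8, flow now 11.
Augment In→C→R2→E→Eg: bottleneck 3, flow now 14.
Augment In→B→R1→E→Eg: bottleneck 5, flow now 19.
No augmenting path remains; maximum flow = 19.
By max-flow min-cut, the minimum cut capacity equals the max flow.
In the residual graph, reachable from In: {In, C, B, F, R1, R2, R3, E}.
Min-cut edges: R3→Eg (11), E→Eg (8); capacity 11 + 8 = 19.

19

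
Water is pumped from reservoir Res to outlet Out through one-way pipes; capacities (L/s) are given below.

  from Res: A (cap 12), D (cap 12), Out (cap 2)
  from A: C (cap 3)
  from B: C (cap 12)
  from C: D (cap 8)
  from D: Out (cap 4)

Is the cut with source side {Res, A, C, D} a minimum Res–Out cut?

Yes — it is a minimum cut (capacity 6).

Given cut capacity: 2 + 4 = 6.
Augment Res→Out: bottleneck 2, flow now 2.
Augment Res→D→Out: bottleneck 4, flow now 6.
No augmenting path remains; maximum flow = 6.
Cut capacity 6 equals the max flow, so it is a minimum cut.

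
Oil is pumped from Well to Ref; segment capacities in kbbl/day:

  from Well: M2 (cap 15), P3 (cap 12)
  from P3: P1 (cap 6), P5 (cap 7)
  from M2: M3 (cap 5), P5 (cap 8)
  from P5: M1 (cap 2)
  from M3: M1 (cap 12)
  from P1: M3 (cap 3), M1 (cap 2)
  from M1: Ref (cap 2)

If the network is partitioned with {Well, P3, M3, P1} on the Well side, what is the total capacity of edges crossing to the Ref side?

36

Edges leaving {Well, P3, M3, P1}: Well→M2 (15), P3→P5 (7), M3→M1 (12), P1→M1 (2).
Cut capacity = 15 + 7 + 12 + 2 = 36.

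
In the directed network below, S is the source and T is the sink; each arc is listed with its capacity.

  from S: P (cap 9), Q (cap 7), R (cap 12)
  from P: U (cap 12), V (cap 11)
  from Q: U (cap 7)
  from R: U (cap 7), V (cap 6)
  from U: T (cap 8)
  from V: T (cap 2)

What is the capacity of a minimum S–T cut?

Augment S→P→U→T: bottleneck 8, flow now 8.
Augment S→P→V→T: bottleneck 1, flow now 9.
Augment S→R→V→T: bottleneck 1, flow now 10.
No augmenting path remains; maximum flow = 10.
By max-flow min-cut, the minimum cut capacity equals the max flow.
In the residual graph, reachable from S: {S, P, Q, R, U, V}.
Min-cut edges: U→T (8), V→T (2); capacity 8 + 2 = 10.

10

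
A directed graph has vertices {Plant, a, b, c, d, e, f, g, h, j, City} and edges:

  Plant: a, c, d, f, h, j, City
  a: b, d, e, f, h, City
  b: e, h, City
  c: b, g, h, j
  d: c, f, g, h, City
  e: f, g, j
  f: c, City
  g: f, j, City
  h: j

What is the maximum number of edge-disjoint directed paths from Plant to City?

5

Assign every edge capacity 1; by Menger, the answer equals the max flow.
Path Plant→City (+1); total 1.
Path Plant→a→City (+1); total 2.
Path Plant→d→City (+1); total 3.
Path Plant→f→City (+1); total 4.
Path Plant→c→b→City (+1); total 5.
No residual Plant→City path; max flow = 5.
Certifying cut of size 5: {Plant→City, Plant→a, Plant→c, Plant→d, Plant→f}.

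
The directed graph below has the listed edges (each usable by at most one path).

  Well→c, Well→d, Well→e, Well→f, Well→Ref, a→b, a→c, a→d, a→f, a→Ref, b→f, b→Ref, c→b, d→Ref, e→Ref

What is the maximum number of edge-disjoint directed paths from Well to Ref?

Assign every edge capacity 1; by Menger, the answer equals the max flow.
Path Well→Ref (+1); total 1.
Path Well→d→Ref (+1); total 2.
Path Well→e→Ref (+1); total 3.
Path Well→c→b→Ref (+1); total 4.
No residual Well→Ref path; max flow = 4.
Certifying cut of size 4: {Well→Ref, Well→c, Well→d, Well→e}.

4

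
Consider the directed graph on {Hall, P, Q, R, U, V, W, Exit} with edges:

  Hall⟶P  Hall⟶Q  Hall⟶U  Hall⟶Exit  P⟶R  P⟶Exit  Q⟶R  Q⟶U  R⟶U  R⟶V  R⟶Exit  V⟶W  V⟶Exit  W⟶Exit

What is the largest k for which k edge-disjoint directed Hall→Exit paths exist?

3

Assign every edge capacity 1; by Menger, the answer equals the max flow.
Path Hall→Exit (+1); total 1.
Path Hall→P→Exit (+1); total 2.
Path Hall→Q→R→Exit (+1); total 3.
No residual Hall→Exit path; max flow = 3.
Certifying cut of size 3: {Hall→Exit, Hall→P, Hall→Q}.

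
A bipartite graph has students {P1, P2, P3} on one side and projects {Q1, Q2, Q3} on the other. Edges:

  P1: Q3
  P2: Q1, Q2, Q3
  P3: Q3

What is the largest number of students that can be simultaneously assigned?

2

Unit-capacity flow: source→left, listed edges, right→sink; max matching = max flow.
Augmenting path P1→Q3 (+1); matched 1.
Augmenting path P2→Q1 (+1); matched 2.
No augmenting path remains; maximum matching = 2.
König certificate: {P2, Q3} is a vertex cover of size 2 (every listed pair touches it), so no matching can be larger.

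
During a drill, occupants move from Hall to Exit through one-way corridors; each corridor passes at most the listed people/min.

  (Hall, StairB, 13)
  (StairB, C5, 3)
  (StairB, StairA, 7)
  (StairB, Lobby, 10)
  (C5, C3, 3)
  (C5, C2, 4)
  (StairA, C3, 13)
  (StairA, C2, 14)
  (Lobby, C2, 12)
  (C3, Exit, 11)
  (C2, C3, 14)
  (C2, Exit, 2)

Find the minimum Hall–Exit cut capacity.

Augment Hall→StairB→C5→C3→Exit: bottleneck 3, flow now 3.
Augment Hall→StairB→StairA→C3→Exit: bottleneck 7, flow now 10.
Augment Hall→StairB→Lobby→C2→Exit: bottleneck 2, flow now 12.
Augment Hall→StairB→Lobby→C2→C3→Exit: bottleneck 1, flow now 13.
No augmenting path remains; maximum flow = 13.
By max-flow min-cut, the minimum cut capacity equals the max flow.
In the residual graph, reachable from Hall: {Hall}.
Min-cut edges: Hall→StairB (13); capacity 13 = 13.

13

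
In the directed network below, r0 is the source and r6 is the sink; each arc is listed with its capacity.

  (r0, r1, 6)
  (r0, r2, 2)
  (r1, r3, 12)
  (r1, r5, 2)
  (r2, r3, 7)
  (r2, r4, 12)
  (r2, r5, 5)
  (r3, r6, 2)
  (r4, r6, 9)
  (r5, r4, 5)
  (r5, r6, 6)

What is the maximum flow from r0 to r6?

Augment r0→r1→r3→r6: bottleneck 2, flow now 2.
Augment r0→r1→r5→r6: bottleneck 2, flow now 4.
Augment r0→r2→r4→r6: bottleneck 2, flow now 6.
No augmenting path remains; maximum flow = 6.
In the residual graph, reachable from r0: {r0, r1, r3}.
Min-cut edges: r0→r2 (2), r1→r5 (2), r3→r6 (2); capacity 2 + 2 + 2 = 6.
This cut is saturated, so no flow can exceed 6.

6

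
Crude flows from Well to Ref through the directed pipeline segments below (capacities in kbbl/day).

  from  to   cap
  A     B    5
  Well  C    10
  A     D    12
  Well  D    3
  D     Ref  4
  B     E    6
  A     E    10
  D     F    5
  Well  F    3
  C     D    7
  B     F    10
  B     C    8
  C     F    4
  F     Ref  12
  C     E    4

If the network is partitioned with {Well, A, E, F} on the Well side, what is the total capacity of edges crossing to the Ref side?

Edges leaving {Well, A, E, F}: Well→C (10), Well→D (3), A→B (5), A→D (12), F→Ref (12).
Cut capacity = 10 + 3 + 5 + 12 + 12 = 42.

42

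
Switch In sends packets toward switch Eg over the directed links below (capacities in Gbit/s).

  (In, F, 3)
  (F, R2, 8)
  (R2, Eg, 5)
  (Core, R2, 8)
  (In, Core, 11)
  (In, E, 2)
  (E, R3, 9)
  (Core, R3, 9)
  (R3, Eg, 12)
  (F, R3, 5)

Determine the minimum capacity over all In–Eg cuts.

16

Augment In→E→R3→Eg: bottleneck 2, flow now 2.
Augment In→Core→R2→Eg: bottleneck 5, flow now 7.
Augment In→Core→R3→Eg: bottleneck 6, flow now 13.
Augment In→F→R3→Eg: bottleneck 3, flow now 16.
No augmenting path remains; maximum flow = 16.
By max-flow min-cut, the minimum cut capacity equals the max flow.
In the residual graph, reachable from In: {In}.
Min-cut edges: In→E (2), In→Core (11), In→F (3); capacity 2 + 11 + 3 = 16.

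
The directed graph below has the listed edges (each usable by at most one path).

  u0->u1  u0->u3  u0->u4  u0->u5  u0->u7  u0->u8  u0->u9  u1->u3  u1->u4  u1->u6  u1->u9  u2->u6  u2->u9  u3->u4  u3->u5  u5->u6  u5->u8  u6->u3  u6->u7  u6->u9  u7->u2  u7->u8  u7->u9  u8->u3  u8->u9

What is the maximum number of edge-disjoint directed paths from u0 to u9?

Assign every edge capacity 1; by Menger, the answer equals the max flow.
Path u0→u9 (+1); total 1.
Path u0→u1→u9 (+1); total 2.
Path u0→u7→u9 (+1); total 3.
Path u0→u8→u9 (+1); total 4.
Path u0→u5→u6→u9 (+1); total 5.
No residual u0→u9 path; max flow = 5.
Certifying cut of size 5: {u0→u1, u0→u7, u0→u9, u5→u6, u8→u9}.

5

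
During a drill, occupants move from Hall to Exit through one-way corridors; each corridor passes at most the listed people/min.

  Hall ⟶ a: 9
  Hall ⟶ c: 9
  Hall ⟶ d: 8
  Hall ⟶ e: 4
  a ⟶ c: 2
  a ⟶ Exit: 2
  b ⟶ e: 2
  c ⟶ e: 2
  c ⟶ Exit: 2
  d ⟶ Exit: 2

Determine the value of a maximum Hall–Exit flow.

6

Augment Hall→a→Exit: bottleneck 2, flow now 2.
Augment Hall→c→Exit: bottleneck 2, flow now 4.
Augment Hall→d→Exit: bottleneck 2, flow now 6.
No augmenting path remains; maximum flow = 6.
In the residual graph, reachable from Hall: {Hall, a, c, d, e}.
Min-cut edges: a→Exit (2), c→Exit (2), d→Exit (2); capacity 2 + 2 + 2 = 6.
This cut is saturated, so no flow can exceed 6.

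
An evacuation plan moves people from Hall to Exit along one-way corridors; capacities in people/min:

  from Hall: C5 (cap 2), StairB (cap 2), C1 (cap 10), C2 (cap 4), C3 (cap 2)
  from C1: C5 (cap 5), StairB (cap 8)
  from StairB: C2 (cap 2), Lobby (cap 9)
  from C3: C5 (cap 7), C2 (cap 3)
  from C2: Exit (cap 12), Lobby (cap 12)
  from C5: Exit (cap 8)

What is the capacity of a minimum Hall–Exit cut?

15

Augment Hall→C2→Exit: bottleneck 4, flow now 4.
Augment Hall→C5→Exit: bottleneck 2, flow now 6.
Augment Hall→C1→C5→Exit: bottleneck 5, flow now 11.
Augment Hall→StairB→C2→Exit: bottleneck 2, flow now 13.
Augment Hall→C3→C2→Exit: bottleneck 2, flow now 15.
No augmenting path remains; maximum flow = 15.
By max-flow min-cut, the minimum cut capacity equals the max flow.
In the residual graph, reachable from Hall: {Hall, C1, StairB, Lobby}.
Min-cut edges: Hall→C3 (2), Hall→C2 (4), Hall→C5 (2), C1→C5 (5), StairB→C2 (2); capacity 2 + 4 + 2 + 5 + 2 = 15.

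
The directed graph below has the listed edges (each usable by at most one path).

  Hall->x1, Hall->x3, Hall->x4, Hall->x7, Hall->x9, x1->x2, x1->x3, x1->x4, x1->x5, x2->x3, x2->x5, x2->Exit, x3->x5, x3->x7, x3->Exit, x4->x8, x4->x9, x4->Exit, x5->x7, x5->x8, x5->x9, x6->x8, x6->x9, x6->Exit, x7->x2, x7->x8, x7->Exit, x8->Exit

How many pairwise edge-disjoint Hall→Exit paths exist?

Assign every edge capacity 1; by Menger, the answer equals the max flow.
Path Hall→x3→Exit (+1); total 1.
Path Hall→x4→Exit (+1); total 2.
Path Hall→x7→Exit (+1); total 3.
Path Hall→x1→x2→Exit (+1); total 4.
No residual Hall→Exit path; max flow = 4.
Certifying cut of size 4: {Hall→x1, Hall→x3, Hall→x4, Hall→x7}.

4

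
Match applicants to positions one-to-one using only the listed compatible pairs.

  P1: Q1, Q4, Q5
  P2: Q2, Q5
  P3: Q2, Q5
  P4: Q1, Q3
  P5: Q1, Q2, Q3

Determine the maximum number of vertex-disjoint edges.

5

Unit-capacity flow: source→left, listed edges, right→sink; max matching = max flow.
Augmenting path P1→Q1 (+1); matched 1.
Augmenting path P2→Q2 (+1); matched 2.
Augmenting path P3→Q5 (+1); matched 3.
Augmenting path P4→Q3 (+1); matched 4.
Augmenting path P5→Q1→P1→Q4 (+1); matched 5.
No augmenting path remains; maximum matching = 5.
König certificate: {P1, P2, P3, P4, P5} is a vertex cover of size 5 (every listed pair touches it), so no matching can be larger.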